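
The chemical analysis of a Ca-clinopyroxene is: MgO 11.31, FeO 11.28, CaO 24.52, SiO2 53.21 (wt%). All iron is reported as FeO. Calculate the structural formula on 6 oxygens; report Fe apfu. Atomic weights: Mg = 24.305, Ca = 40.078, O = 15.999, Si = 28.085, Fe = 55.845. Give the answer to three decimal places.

0.356 Fe apfu

MgO (M=40.304): mol = 0.28062; Mg = 0.28062, O = 0.28062.
FeO (M=71.844): mol = 0.15701; Fe = 0.15701, O = 0.15701.
CaO (M=56.077): mol = 0.43726; Ca = 0.43726, O = 0.43726.
SiO2 (M=60.083): mol = 0.88561; Si = 0.88561, O = 1.77122.
ΣO = 2.64611; factor = 6/ΣO = 2.26748.
Fe apfu = 0.15701 × 2.26748 = 0.356.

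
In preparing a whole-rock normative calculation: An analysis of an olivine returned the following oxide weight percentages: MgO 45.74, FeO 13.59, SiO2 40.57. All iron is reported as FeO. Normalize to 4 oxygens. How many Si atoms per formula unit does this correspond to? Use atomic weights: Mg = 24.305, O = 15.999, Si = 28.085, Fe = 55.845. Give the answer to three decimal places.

MgO: 45.74/40.304 = 1.13487 mol → 1.13487 mol Mg, 1.13487 mol O.
FeO: 13.59/71.844 = 0.18916 mol → 0.18916 mol Fe, 0.18916 mol O.
SiO2: 40.57/60.083 = 0.67523 mol → 0.67523 mol Si, 1.35046 mol O.
Total oxygen = 2.67449 mol. Normalization factor = 4/2.67449 = 1.49561.
Si per 4 O = 0.67523 × 1.49561 = 1.010.

1.010 Si apfu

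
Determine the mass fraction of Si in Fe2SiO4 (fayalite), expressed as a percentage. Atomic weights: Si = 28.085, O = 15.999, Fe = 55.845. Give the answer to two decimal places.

13.78 weight percent

M(Fe2SiO4) = 203.771 g/mol.
Si contributes 1 × 28.085 = 28.085 g per mole.
28.085/203.771 = 0.1378 → 13.78%.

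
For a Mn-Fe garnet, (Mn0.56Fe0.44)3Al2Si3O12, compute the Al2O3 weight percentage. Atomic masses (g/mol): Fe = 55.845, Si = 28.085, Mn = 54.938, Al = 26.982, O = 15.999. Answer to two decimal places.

20.55 wt%

M((Mn0.56Fe0.44)3Al2Si3O12) = 496.218 g/mol; M(Al2O3) = 101.961 g/mol.
Moles Al2O3 per formula unit = 2 Al ÷ 2 = 1.0000.
Al2O3 fraction = (1.0000 × 101.961) / 496.218 = 101.961/496.218 = 0.2055.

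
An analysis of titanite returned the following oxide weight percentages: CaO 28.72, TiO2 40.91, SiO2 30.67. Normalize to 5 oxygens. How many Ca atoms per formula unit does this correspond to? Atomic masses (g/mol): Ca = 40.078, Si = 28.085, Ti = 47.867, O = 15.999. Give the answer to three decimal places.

1.001 Ca apfu

28.72 wt% CaO ÷ 56.077 g/mol = 0.51215 mol, giving 0.51215 Ca and 0.51215 O.
40.91 wt% TiO2 ÷ 79.865 g/mol = 0.51224 mol, giving 0.51224 Ti and 1.02448 O.
30.67 wt% SiO2 ÷ 60.083 g/mol = 0.51046 mol, giving 0.51046 Si and 1.02092 O.
Oxygen sums to 2.55755; scaling by 5/2.55755 = 1.95500 puts the formula on 5 O.
Ca: 0.51215 × 1.95500 = 1.001 atoms per formula unit.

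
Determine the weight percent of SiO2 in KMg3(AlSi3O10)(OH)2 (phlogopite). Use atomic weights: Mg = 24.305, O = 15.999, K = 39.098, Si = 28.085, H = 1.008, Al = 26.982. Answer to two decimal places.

43.20 wt%

Molar mass of KMg3(AlSi3O10)(OH)2 = 1×39.098 + 3×24.305 + 1×26.982 + 3×28.085 + 12×15.999 + 2×1.008 = 417.254 g/mol.
Each formula unit contains 3 Si, equivalent to 3/1 = 3.0000 mol SiO2.
M(SiO2) = 1×28.085 + 2×15.999 = 60.083 g/mol.
Mass of SiO2 per formula unit = 3.0000 × 60.083 = 180.249 g.
SiO2 wt% = 180.249 / 417.254 × 100 = 43.20%.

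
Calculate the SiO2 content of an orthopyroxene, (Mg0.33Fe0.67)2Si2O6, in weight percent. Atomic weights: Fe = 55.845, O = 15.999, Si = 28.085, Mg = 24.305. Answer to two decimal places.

49.44 wt%

Molar mass of (Mg0.33Fe0.67)2Si2O6 = 0.66·24.305 + 1.34·55.845 + 2·28.085 + 6·15.999 = 243.038 g/mol.
Each formula unit contains 2 Si, equivalent to 2/1 = 2.0000 mol SiO2.
M(SiO2) = 1×28.085 + 2×15.999 = 60.083 g/mol.
Mass of SiO2 per formula unit = 2.0000 × 60.083 = 120.166 g.
SiO2 wt% = 120.166 / 243.038 × 100 = 49.44%.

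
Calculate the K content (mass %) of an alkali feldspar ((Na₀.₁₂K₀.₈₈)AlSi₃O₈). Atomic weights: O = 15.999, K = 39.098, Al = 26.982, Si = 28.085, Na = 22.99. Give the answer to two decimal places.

12.45 mass %

M((Na₀.₁₂K₀.₈₈)AlSi₃O₈) = 276.394 g/mol.
K contributes 0.88 × 39.098 = 34.406 g per mole.
34.406/276.394 = 0.1245 → 12.45%.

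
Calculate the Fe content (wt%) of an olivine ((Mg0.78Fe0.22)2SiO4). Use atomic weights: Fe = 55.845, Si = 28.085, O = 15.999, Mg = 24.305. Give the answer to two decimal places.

15.90 wt%

Molar mass of (Mg0.78Fe0.22)2SiO4: 1.56·24.305 + 0.44·55.845 + 1·28.085 + 4·15.999 = 154.569 g/mol.
Mass of Fe per formula unit: 0.44 × 55.845 = 24.572 g.
Weight fraction Fe = 24.572 / 154.569 = 0.1590.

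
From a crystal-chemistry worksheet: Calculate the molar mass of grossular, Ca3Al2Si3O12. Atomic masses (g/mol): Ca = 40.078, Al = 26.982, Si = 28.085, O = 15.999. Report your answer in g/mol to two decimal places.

450.44 g/mol

The formula mass is the sum 3(40.078) + 2(26.982) + 3(28.085) + 12(15.999).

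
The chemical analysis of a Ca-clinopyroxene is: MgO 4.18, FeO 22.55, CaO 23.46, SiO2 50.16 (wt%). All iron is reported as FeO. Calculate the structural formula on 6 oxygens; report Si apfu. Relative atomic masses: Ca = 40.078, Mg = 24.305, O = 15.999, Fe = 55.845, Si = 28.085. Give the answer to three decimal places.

4.18 wt% MgO ÷ 40.304 g/mol = 0.10371 mol, giving 0.10371 Mg and 0.10371 O.
22.55 wt% FeO ÷ 71.844 g/mol = 0.31387 mol, giving 0.31387 Fe and 0.31387 O.
23.46 wt% CaO ÷ 56.077 g/mol = 0.41835 mol, giving 0.41835 Ca and 0.41835 O.
50.16 wt% SiO2 ÷ 60.083 g/mol = 0.83485 mol, giving 0.83485 Si and 1.66970 O.
Oxygen sums to 2.50563; scaling by 6/2.50563 = 2.39461 puts the formula on 6 O.
Si: 0.83485 × 2.39461 = 1.999 atoms per formula unit.

1.999 Si apfu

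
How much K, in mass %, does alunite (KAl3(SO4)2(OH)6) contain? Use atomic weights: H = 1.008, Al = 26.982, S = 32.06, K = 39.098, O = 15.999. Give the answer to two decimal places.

9.44 mass %

Formula mass = 1·39.098 + 3·26.982 + 2·32.06 + 14·15.999 + 6·1.008 = 414.198 g/mol, of which 39.098 g is K.
So K makes up 39.098/414.198 = 0.0944 of the mass, i.e. 9.44%.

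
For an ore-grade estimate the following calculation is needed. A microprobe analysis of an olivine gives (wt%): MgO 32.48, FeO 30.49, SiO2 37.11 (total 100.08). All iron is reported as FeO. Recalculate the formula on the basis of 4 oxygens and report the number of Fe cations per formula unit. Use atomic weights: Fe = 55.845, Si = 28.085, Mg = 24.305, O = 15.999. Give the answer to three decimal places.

0.689 Fe apfu

32.48 wt% MgO ÷ 40.304 g/mol = 0.80588 mol, giving 0.80588 Mg and 0.80588 O.
30.49 wt% FeO ÷ 71.844 g/mol = 0.42439 mol, giving 0.42439 Fe and 0.42439 O.
37.11 wt% SiO2 ÷ 60.083 g/mol = 0.61765 mol, giving 0.61765 Si and 1.23530 O.
Oxygen sums to 2.46557; scaling by 4/2.46557 = 1.62234 puts the formula on 4 O.
Fe: 0.42439 × 1.62234 = 0.689 atoms per formula unit.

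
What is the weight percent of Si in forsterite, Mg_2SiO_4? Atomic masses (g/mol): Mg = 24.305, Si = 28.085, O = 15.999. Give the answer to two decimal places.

19.96 weight percent

M(Mg_2SiO_4) = 140.691 g/mol.
Si contributes 1 × 28.085 = 28.085 g per mole.
28.085/140.691 = 0.1996 → 19.96%.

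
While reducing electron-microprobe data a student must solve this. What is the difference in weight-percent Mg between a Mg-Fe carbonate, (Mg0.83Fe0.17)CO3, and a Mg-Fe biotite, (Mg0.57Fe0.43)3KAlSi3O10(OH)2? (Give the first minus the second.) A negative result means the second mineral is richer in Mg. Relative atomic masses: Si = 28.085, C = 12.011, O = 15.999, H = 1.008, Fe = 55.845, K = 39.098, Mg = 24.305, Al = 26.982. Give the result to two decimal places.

First mineral: 20.173 g Mg in 89.675 g formula = 22.50 wt% Mg.
Second mineral: 41.562 g Mg in 457.941 g formula = 9.08 wt% Mg.
22.50% − 9.08% gives a difference of 13.42 percentage points.

13.42 percentage points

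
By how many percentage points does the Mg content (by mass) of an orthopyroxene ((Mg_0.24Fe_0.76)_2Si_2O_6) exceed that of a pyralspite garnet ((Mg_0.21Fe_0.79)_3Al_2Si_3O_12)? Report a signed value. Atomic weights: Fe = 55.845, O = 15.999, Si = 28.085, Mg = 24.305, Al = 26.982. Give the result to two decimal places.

1.49 percentage points

Mg in (Mg_0.24Fe_0.76)_2Si_2O_6: molar mass 248.715 g/mol; 0.48×24.305 = 11.666 g → 4.69 wt%.
Mg in (Mg_0.21Fe_0.79)_3Al_2Si_3O_12: molar mass 477.872 g/mol; 0.63×24.305 = 15.312 g → 3.20 wt%.
Difference = 4.69 − 3.20 = 1.49 percentage points.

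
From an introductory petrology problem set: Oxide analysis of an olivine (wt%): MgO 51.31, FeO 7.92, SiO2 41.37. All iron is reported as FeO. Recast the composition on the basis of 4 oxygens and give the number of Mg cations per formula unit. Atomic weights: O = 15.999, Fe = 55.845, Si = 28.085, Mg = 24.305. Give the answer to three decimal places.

1.845 Mg apfu

MgO (M=40.304): mol = 1.27307; Mg = 1.27307, O = 1.27307.
FeO (M=71.844): mol = 0.11024; Fe = 0.11024, O = 0.11024.
SiO2 (M=60.083): mol = 0.68855; Si = 0.68855, O = 1.37710.
ΣO = 2.76041; factor = 4/ΣO = 1.44906.
Mg apfu = 1.27307 × 1.44906 = 1.845.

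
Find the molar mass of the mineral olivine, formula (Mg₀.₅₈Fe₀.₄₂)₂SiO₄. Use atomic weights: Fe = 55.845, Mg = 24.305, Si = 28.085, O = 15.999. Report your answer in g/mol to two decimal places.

Mg: 1.16 × 24.305 = 28.1938
Fe: 0.84 × 55.845 = 46.9098
Si: 1 × 28.085 = 28.0850
O: 4 × 15.999 = 63.9960
Summing the contributions gives the formula mass.

167.18 g/mol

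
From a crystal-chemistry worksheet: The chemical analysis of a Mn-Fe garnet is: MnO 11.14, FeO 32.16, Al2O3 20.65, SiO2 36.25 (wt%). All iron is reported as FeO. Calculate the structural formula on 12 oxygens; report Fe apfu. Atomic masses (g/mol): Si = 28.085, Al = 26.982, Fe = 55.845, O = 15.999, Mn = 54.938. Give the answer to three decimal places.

MnO: 11.14/70.937 = 0.15704 mol → 0.15704 mol Mn, 0.15704 mol O.
FeO: 32.16/71.844 = 0.44764 mol → 0.44764 mol Fe, 0.44764 mol O.
Al2O3: 20.65/101.961 = 0.20253 mol → 0.40506 mol Al, 0.60759 mol O.
SiO2: 36.25/60.083 = 0.60333 mol → 0.60333 mol Si, 1.20666 mol O.
Total oxygen = 2.41893 mol. Normalization factor = 12/2.41893 = 4.96087.
Fe per 12 O = 0.44764 × 4.96087 = 2.221.

2.221 Fe apfu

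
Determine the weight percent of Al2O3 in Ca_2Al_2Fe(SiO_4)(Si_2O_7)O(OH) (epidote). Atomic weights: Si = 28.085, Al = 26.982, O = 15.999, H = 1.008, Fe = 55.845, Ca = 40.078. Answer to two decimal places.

Formula mass = 483.215 g/mol.
2 Al → 1.0000 mol Al2O3 per formula unit; M(Al2O3) = 101.961, so Al2O3 mass = 101.961 g.
101.961/483.215 × 100 = 21.10 wt%.

21.10 wt%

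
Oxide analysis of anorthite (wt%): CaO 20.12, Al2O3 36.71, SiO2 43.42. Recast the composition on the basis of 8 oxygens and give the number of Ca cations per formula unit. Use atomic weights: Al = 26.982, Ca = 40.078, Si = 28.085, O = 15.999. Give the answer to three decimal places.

0.995 Ca apfu

CaO: 20.12/56.077 = 0.35879 mol → 0.35879 mol Ca, 0.35879 mol O.
Al2O3: 36.71/101.961 = 0.36004 mol → 0.72008 mol Al, 1.08012 mol O.
SiO2: 43.42/60.083 = 0.72267 mol → 0.72267 mol Si, 1.44534 mol O.
Total oxygen = 2.88425 mol. Normalization factor = 8/2.88425 = 2.77368.
Ca per 8 O = 0.35879 × 2.77368 = 0.995.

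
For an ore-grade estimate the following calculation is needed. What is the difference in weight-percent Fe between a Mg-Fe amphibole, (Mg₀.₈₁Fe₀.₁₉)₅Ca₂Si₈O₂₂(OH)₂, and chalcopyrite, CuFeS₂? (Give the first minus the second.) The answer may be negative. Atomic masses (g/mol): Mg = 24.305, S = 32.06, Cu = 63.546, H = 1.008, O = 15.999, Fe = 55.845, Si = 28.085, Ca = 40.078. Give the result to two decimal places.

-24.13 percentage points

Fe in (Mg₀.₈₁Fe₀.₁₉)₅Ca₂Si₈O₂₂(OH)₂: molar mass 842.316 g/mol; 0.95×55.845 = 53.053 g → 6.30 wt%.
Fe in CuFeS₂: molar mass 183.511 g/mol; 1×55.845 = 55.845 g → 30.43 wt%.
Difference = 6.30 − 30.43 = -24.13 percentage points.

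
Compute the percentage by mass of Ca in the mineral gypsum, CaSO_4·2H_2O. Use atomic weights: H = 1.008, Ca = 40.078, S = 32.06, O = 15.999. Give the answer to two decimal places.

M(CaSO_4·2H_2O) = 172.164 g/mol.
Ca contributes 1 × 40.078 = 40.078 g per mole.
40.078/172.164 = 0.2328 → 23.28%.

23.28 mass %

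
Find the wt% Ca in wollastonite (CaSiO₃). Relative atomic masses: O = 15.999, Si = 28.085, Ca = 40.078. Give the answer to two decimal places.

34.50 weight percent

M(CaSiO₃) = 116.160 g/mol.
Ca contributes 1 × 40.078 = 40.078 g per mole.
40.078/116.160 = 0.3450 → 34.50%.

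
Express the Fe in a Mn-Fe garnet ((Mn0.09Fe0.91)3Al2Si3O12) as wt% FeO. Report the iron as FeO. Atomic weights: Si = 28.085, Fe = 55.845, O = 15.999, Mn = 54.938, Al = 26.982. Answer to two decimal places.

Formula mass = 497.497 g/mol.
2.73 Fe → 2.7300 mol FeO per formula unit; M(FeO) = 71.844, so FeO mass = 196.134 g.
196.134/497.497 × 100 = 39.42 wt%.

39.42 wt%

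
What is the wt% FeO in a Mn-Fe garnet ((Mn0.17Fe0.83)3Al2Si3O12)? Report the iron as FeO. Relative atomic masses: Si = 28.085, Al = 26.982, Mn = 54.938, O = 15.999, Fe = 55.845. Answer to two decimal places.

Molar mass of (Mn0.17Fe0.83)3Al2Si3O12 = 0.51×54.938 + 2.49×55.845 + 2×26.982 + 3×28.085 + 12×15.999 = 497.279 g/mol.
Each formula unit contains 2.49 Fe, equivalent to 2.49/1 = 2.4900 mol FeO.
M(FeO) = 1×55.845 + 1×15.999 = 71.844 g/mol.
Mass of FeO per formula unit = 2.4900 × 71.844 = 178.892 g.
FeO wt% = 178.892 / 497.279 × 100 = 35.97%.

35.97 wt%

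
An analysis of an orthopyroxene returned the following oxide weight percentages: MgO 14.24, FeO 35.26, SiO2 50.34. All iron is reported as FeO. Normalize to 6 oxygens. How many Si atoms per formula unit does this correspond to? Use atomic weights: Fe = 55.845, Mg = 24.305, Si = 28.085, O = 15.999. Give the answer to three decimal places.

MgO: 14.24/40.304 = 0.35331 mol → 0.35331 mol Mg, 0.35331 mol O.
FeO: 35.26/71.844 = 0.49079 mol → 0.49079 mol Fe, 0.49079 mol O.
SiO2: 50.34/60.083 = 0.83784 mol → 0.83784 mol Si, 1.67568 mol O.
Total oxygen = 2.51978 mol. Normalization factor = 6/2.51978 = 2.38116.
Si per 6 O = 0.83784 × 2.38116 = 1.995.

1.995 Si apfu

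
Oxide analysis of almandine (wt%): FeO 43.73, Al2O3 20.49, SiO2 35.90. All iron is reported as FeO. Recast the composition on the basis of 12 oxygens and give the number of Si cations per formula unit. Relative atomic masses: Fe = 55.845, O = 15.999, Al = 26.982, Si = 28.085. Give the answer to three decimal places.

2.979 Si apfu

43.73 wt% FeO ÷ 71.844 g/mol = 0.60868 mol, giving 0.60868 Fe and 0.60868 O.
20.49 wt% Al2O3 ÷ 101.961 g/mol = 0.20096 mol, giving 0.40192 Al and 0.60288 O.
35.90 wt% SiO2 ÷ 60.083 g/mol = 0.59751 mol, giving 0.59751 Si and 1.19502 O.
Oxygen sums to 2.40658; scaling by 12/2.40658 = 4.98633 puts the formula on 12 O.
Si: 0.59751 × 4.98633 = 2.979 atoms per formula unit.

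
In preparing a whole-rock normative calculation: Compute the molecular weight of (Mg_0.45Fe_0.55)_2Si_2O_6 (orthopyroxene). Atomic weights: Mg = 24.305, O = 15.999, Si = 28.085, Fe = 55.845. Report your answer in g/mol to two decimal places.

M = 0.90*24.305 + 1.10*55.845 + 2*28.085 + 6*15.999

235.47 g/mol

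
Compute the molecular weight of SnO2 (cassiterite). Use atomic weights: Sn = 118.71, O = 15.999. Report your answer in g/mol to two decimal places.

Sn: 1 × 118.71 = 118.7100
O: 2 × 15.999 = 31.9980
Summing the contributions gives the formula mass.

150.71 g/mol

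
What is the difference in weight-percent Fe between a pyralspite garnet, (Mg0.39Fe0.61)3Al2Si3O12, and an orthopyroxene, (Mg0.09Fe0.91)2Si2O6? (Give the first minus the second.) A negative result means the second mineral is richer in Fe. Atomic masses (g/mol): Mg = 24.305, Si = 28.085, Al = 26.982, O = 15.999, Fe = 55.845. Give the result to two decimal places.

-17.19 percentage points

First mineral: 102.196 g Fe in 460.840 g formula = 22.18 wt% Fe.
Second mineral: 101.638 g Fe in 258.177 g formula = 39.37 wt% Fe.
22.18% − 39.37% gives a difference of -17.19 percentage points.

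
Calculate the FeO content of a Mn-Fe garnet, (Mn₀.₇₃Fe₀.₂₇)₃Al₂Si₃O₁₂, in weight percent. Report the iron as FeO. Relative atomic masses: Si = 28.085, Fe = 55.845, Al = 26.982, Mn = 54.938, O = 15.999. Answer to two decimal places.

M((Mn₀.₇₃Fe₀.₂₇)₃Al₂Si₃O₁₂) = 495.756 g/mol; M(FeO) = 71.844 g/mol.
Moles FeO per formula unit = 0.81 Fe ÷ 1 = 0.8100.
FeO fraction = (0.8100 × 71.844) / 495.756 = 58.194/495.756 = 0.1174.

11.74 wt%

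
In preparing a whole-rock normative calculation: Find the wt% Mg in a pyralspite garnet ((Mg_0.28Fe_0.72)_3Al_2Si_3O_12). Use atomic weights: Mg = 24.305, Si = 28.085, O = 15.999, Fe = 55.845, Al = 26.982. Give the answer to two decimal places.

Molar mass of (Mg_0.28Fe_0.72)_3Al_2Si_3O_12: 0.84·24.305 + 2.16·55.845 + 2·26.982 + 3·28.085 + 12·15.999 = 471.248 g/mol.
Mass of Mg per formula unit: 0.84 × 24.305 = 20.416 g.
Weight fraction Mg = 20.416 / 471.248 = 0.0433.

4.33 wt%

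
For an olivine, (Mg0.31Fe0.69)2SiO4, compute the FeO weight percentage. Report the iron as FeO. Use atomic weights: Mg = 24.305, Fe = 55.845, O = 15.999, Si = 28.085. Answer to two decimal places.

53.82 wt%

M((Mg0.31Fe0.69)2SiO4) = 184.216 g/mol; M(FeO) = 71.844 g/mol.
Moles FeO per formula unit = 1.38 Fe ÷ 1 = 1.3800.
FeO fraction = (1.3800 × 71.844) / 184.216 = 99.145/184.216 = 0.5382.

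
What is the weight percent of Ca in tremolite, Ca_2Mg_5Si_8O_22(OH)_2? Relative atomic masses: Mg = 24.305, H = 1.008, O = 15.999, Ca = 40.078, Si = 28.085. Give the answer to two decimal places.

Formula mass = 2×40.078 + 5×24.305 + 8×28.085 + 24×15.999 + 2×1.008 = 812.353 g/mol, of which 80.156 g is Ca.
So Ca makes up 80.156/812.353 = 0.0987 of the mass, i.e. 9.87%.

9.87 mass %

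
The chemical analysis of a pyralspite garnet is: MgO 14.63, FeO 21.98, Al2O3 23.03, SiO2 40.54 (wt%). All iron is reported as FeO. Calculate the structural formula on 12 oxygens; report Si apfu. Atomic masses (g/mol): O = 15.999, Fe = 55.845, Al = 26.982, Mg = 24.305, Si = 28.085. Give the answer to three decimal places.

3.003 Si apfu

MgO: 14.63/40.304 = 0.36299 mol → 0.36299 mol Mg, 0.36299 mol O.
FeO: 21.98/71.844 = 0.30594 mol → 0.30594 mol Fe, 0.30594 mol O.
Al2O3: 23.03/101.961 = 0.22587 mol → 0.45174 mol Al, 0.67761 mol O.
SiO2: 40.54/60.083 = 0.67473 mol → 0.67473 mol Si, 1.34946 mol O.
Total oxygen = 2.69600 mol. Normalization factor = 12/2.69600 = 4.45104.
Si per 12 O = 0.67473 × 4.45104 = 3.003.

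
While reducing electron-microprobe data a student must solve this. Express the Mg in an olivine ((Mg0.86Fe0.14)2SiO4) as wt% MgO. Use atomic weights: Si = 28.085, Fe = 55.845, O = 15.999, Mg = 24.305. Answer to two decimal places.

Formula mass = 149.522 g/mol.
1.72 Mg → 1.7200 mol MgO per formula unit; M(MgO) = 40.304, so MgO mass = 69.323 g.
69.323/149.522 × 100 = 46.36 wt%.

46.36 wt%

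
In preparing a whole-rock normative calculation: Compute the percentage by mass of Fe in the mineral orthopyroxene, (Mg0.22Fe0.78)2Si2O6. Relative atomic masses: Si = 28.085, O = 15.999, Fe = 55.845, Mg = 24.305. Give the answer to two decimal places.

34.85 mass %

Formula mass = 0.44×24.305 + 1.56×55.845 + 2×28.085 + 6×15.999 = 249.976 g/mol, of which 87.118 g is Fe.
So Fe makes up 87.118/249.976 = 0.3485 of the mass, i.e. 34.85%.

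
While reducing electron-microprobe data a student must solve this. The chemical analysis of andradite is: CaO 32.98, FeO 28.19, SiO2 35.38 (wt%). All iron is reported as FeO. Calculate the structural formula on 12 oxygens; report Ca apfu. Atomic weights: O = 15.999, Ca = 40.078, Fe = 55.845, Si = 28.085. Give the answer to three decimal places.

32.98 wt% CaO ÷ 56.077 g/mol = 0.58812 mol, giving 0.58812 Ca and 0.58812 O.
28.19 wt% FeO ÷ 71.844 g/mol = 0.39238 mol, giving 0.39238 Fe and 0.39238 O.
35.38 wt% SiO2 ÷ 60.083 g/mol = 0.58885 mol, giving 0.58885 Si and 1.17770 O.
Oxygen sums to 2.15820; scaling by 12/2.15820 = 5.56019 puts the formula on 12 O.
Ca: 0.58812 × 5.56019 = 3.270 atoms per formula unit.

3.270 Ca apfu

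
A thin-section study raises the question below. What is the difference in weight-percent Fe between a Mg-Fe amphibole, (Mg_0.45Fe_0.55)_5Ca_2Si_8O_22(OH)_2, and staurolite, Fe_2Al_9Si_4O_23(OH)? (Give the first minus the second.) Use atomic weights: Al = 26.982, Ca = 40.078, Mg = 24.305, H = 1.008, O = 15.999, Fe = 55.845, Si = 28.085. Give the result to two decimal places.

First mineral: 153.574 g Fe in 899.088 g formula = 17.08 wt% Fe.
Second mineral: 111.690 g Fe in 851.852 g formula = 13.11 wt% Fe.
17.08% − 13.11% gives a difference of 3.97 percentage points.

3.97 percentage points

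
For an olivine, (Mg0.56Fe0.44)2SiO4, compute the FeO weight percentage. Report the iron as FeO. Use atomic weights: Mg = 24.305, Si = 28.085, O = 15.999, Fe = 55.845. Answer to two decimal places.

37.53 wt%

Molar mass of (Mg0.56Fe0.44)2SiO4 = 1.12×24.305 + 0.88×55.845 + 1×28.085 + 4×15.999 = 168.446 g/mol.
Each formula unit contains 0.88 Fe, equivalent to 0.88/1 = 0.8800 mol FeO.
M(FeO) = 1×55.845 + 1×15.999 = 71.844 g/mol.
Mass of FeO per formula unit = 0.8800 × 71.844 = 63.223 g.
FeO wt% = 63.223 / 168.446 × 100 = 37.53%.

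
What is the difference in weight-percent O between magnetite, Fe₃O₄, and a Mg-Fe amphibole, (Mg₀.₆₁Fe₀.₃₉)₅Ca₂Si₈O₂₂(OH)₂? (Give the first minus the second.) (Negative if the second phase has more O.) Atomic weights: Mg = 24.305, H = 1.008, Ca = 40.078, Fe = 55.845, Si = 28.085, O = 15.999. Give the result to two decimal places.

M(Fe₃O₄) = 231.531 g/mol, so wt% O = 63.996/231.531 × 100 = 27.64%.
M((Mg₀.₆₁Fe₀.₃₉)₅Ca₂Si₈O₂₂(OH)₂) = 873.856 g/mol, so wt% O = 383.976/873.856 × 100 = 43.94%.
27.64 − 43.94 = -16.30 pp.

-16.30 percentage points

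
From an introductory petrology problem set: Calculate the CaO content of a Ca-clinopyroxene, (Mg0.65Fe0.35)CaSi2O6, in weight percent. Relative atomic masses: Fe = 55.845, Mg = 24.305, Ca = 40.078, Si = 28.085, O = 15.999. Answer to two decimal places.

M((Mg0.65Fe0.35)CaSi2O6) = 227.586 g/mol; M(CaO) = 56.077 g/mol.
Moles CaO per formula unit = 1 Ca ÷ 1 = 1.0000.
CaO fraction = (1.0000 × 56.077) / 227.586 = 56.077/227.586 = 0.2464.

24.64 wt%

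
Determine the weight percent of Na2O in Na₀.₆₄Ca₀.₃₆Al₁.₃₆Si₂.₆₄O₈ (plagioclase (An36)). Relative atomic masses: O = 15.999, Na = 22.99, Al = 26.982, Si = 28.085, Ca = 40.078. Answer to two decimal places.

7.40 wt%

Formula mass = 267.974 g/mol.
0.64 Na → 0.3200 mol Na2O per formula unit; M(Na2O) = 61.979, so Na2O mass = 19.833 g.
19.833/267.974 × 100 = 7.40 wt%.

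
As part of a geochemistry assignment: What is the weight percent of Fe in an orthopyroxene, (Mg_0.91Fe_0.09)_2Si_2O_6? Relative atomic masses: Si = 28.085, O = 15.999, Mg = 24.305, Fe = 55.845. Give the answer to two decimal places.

Molar mass of (Mg_0.91Fe_0.09)_2Si_2O_6: 1.82·24.305 + 0.18·55.845 + 2·28.085 + 6·15.999 = 206.451 g/mol.
Mass of Fe per formula unit: 0.18 × 55.845 = 10.052 g.
Weight fraction Fe = 10.052 / 206.451 = 0.0487.

4.87 weight percent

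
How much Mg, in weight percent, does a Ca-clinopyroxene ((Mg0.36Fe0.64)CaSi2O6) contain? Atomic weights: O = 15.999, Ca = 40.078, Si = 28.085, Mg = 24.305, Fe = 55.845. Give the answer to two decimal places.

3.70 weight percent

Formula mass = 0.36×24.305 + 0.64×55.845 + 1×40.078 + 2×28.085 + 6×15.999 = 236.733 g/mol, of which 8.750 g is Mg.
So Mg makes up 8.750/236.733 = 0.0370 of the mass, i.e. 3.70%.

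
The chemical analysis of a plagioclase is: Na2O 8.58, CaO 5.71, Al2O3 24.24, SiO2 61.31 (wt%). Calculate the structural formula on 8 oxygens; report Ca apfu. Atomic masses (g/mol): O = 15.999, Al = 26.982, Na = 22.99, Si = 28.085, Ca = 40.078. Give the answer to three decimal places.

Na2O: 8.58/61.979 = 0.13843 mol → 0.27686 mol Na, 0.13843 mol O.
CaO: 5.71/56.077 = 0.10182 mol → 0.10182 mol Ca, 0.10182 mol O.
Al2O3: 24.24/101.961 = 0.23774 mol → 0.47548 mol Al, 0.71322 mol O.
SiO2: 61.31/60.083 = 1.02042 mol → 1.02042 mol Si, 2.04084 mol O.
Total oxygen = 2.99431 mol. Normalization factor = 8/2.99431 = 2.67173.
Ca per 8 O = 0.10182 × 2.67173 = 0.272.

0.272 Ca apfu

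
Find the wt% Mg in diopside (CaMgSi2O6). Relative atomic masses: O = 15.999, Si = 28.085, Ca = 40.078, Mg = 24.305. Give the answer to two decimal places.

11.22 wt%

Molar mass of CaMgSi2O6: 1·40.078 + 1·24.305 + 2·28.085 + 6·15.999 = 216.547 g/mol.
Mass of Mg per formula unit: 1 × 24.305 = 24.305 g.
Weight fraction Mg = 24.305 / 216.547 = 0.1122.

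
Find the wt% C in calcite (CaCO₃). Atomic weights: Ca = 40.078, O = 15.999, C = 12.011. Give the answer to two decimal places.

12.00 mass %

Molar mass of CaCO₃: 1×40.078 + 1×12.011 + 3×15.999 = 100.086 g/mol.
Mass of C per formula unit: 1 × 12.011 = 12.011 g.
Weight fraction C = 12.011 / 100.086 = 0.1200.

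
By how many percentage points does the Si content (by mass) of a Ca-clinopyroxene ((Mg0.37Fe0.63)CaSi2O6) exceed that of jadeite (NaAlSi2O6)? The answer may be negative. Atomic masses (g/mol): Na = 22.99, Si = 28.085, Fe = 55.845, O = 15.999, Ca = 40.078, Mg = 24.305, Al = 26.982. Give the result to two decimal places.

M((Mg0.37Fe0.63)CaSi2O6) = 236.417 g/mol, so wt% Si = 56.170/236.417 × 100 = 23.76%.
M(NaAlSi2O6) = 202.136 g/mol, so wt% Si = 56.170/202.136 × 100 = 27.79%.
23.76 − 27.79 = -4.03 pp.

-4.03 percentage points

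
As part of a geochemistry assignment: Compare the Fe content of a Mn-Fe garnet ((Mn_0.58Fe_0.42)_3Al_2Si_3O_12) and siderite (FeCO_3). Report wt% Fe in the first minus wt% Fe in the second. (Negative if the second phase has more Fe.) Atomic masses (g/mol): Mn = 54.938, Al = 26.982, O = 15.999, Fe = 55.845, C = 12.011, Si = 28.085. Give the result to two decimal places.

Fe in (Mn_0.58Fe_0.42)_3Al_2Si_3O_12: molar mass 496.164 g/mol; 1.26×55.845 = 70.365 g → 14.18 wt%.
Fe in FeCO_3: molar mass 115.853 g/mol; 1×55.845 = 55.845 g → 48.20 wt%.
Difference = 14.18 − 48.20 = -34.02 percentage points.

-34.02 percentage points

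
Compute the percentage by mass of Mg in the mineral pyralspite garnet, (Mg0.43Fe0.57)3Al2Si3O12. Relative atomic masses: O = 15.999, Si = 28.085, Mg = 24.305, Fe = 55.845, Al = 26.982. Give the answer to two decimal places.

6.86 wt%

Formula mass = 1.29·24.305 + 1.71·55.845 + 2·26.982 + 3·28.085 + 12·15.999 = 457.055 g/mol, of which 31.353 g is Mg.
So Mg makes up 31.353/457.055 = 0.0686 of the mass, i.e. 6.86%.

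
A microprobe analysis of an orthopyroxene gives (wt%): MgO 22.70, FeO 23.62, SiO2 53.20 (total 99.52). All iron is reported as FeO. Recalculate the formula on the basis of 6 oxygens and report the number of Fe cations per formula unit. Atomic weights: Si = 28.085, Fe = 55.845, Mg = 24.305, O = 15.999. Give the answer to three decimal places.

MgO (M=40.304): mol = 0.56322; Mg = 0.56322, O = 0.56322.
FeO (M=71.844): mol = 0.32877; Fe = 0.32877, O = 0.32877.
SiO2 (M=60.083): mol = 0.88544; Si = 0.88544, O = 1.77088.
ΣO = 2.66287; factor = 6/ΣO = 2.25321.
Fe apfu = 0.32877 × 2.25321 = 0.741.

0.741 Fe apfu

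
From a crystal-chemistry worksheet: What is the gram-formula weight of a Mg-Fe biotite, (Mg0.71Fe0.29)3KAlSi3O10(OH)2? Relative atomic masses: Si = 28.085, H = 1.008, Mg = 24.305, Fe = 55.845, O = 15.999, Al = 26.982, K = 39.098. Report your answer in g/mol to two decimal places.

444.69 g/mol

The formula mass is the sum 2.13×24.305 + 0.87×55.845 + 1×39.098 + 1×26.982 + 3×28.085 + 12×15.999 + 2×1.008.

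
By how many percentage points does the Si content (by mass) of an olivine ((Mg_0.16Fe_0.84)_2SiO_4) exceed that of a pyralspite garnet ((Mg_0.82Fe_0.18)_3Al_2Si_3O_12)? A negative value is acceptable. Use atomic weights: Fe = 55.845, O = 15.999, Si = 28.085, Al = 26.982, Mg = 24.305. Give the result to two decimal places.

First mineral: 28.085 g Si in 193.678 g formula = 14.50 wt% Si.
Second mineral: 84.255 g Si in 420.154 g formula = 20.05 wt% Si.
14.50% − 20.05% gives a difference of -5.55 percentage points.

-5.55 percentage points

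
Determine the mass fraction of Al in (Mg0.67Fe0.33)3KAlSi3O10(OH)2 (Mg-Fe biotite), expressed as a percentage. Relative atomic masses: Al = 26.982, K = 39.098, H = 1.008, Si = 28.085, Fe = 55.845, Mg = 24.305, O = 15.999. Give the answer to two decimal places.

6.02 wt%

M((Mg0.67Fe0.33)3KAlSi3O10(OH)2) = 448.479 g/mol.
Al contributes 1 × 26.982 = 26.982 g per mole.
26.982/448.479 = 0.0602 → 6.02%.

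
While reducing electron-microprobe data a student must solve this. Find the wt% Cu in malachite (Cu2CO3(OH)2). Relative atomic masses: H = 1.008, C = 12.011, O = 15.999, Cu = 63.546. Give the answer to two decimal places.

M(Cu2CO3(OH)2) = 221.114 g/mol.
Cu contributes 2 × 63.546 = 127.092 g per mole.
127.092/221.114 = 0.5748 → 57.48%.

57.48 wt%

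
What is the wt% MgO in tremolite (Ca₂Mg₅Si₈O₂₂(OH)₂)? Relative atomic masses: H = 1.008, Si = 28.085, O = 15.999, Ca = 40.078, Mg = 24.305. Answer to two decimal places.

24.81 wt%

Molar mass of Ca₂Mg₅Si₈O₂₂(OH)₂ = 2·40.078 + 5·24.305 + 8·28.085 + 24·15.999 + 2·1.008 = 812.353 g/mol.
Each formula unit contains 5 Mg, equivalent to 5/1 = 5.0000 mol MgO.
M(MgO) = 1×24.305 + 1×15.999 = 40.304 g/mol.
Mass of MgO per formula unit = 5.0000 × 40.304 = 201.520 g.
MgO wt% = 201.520 / 812.353 × 100 = 24.81%.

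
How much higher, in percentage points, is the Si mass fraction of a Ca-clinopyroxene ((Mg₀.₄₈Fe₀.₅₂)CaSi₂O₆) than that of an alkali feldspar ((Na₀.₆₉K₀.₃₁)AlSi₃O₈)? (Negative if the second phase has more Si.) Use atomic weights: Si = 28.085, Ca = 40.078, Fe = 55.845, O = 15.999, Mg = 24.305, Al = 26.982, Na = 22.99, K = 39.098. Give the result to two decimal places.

M((Mg₀.₄₈Fe₀.₅₂)CaSi₂O₆) = 232.948 g/mol, so wt% Si = 56.170/232.948 × 100 = 24.11%.
M((Na₀.₆₉K₀.₃₁)AlSi₃O₈) = 267.212 g/mol, so wt% Si = 84.255/267.212 × 100 = 31.53%.
24.11 − 31.53 = -7.42 pp.

-7.42 percentage points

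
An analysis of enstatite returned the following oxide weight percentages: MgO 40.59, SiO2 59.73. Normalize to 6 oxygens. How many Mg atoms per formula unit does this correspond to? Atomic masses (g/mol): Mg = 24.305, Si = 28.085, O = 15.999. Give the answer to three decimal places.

2.017 Mg apfu

MgO: 40.59/40.304 = 1.00710 mol → 1.00710 mol Mg, 1.00710 mol O.
SiO2: 59.73/60.083 = 0.99412 mol → 0.99412 mol Si, 1.98824 mol O.
Total oxygen = 2.99534 mol. Normalization factor = 6/2.99534 = 2.00311.
Mg per 6 O = 1.00710 × 2.00311 = 2.017.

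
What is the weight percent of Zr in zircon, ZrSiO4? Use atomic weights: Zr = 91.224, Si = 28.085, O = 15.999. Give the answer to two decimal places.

Formula mass = 1·91.224 + 1·28.085 + 4·15.999 = 183.305 g/mol, of which 91.224 g is Zr.
So Zr makes up 91.224/183.305 = 0.4977 of the mass, i.e. 49.77%.

49.77 weight percent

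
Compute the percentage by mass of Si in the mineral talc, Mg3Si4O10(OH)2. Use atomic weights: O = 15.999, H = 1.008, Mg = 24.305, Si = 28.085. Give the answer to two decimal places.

Formula mass = 3*24.305 + 4*28.085 + 12*15.999 + 2*1.008 = 379.259 g/mol, of which 112.340 g is Si.
So Si makes up 112.340/379.259 = 0.2962 of the mass, i.e. 29.62%.

29.62 wt%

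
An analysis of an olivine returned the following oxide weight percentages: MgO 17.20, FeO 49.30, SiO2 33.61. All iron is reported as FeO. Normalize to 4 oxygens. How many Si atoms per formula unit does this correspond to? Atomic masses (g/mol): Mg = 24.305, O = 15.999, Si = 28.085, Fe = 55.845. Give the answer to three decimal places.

1.003 Si apfu

MgO: 17.20/40.304 = 0.42676 mol → 0.42676 mol Mg, 0.42676 mol O.
FeO: 49.30/71.844 = 0.68621 mol → 0.68621 mol Fe, 0.68621 mol O.
SiO2: 33.61/60.083 = 0.55939 mol → 0.55939 mol Si, 1.11878 mol O.
Total oxygen = 2.23175 mol. Normalization factor = 4/2.23175 = 1.79232.
Si per 4 O = 0.55939 × 1.79232 = 1.003.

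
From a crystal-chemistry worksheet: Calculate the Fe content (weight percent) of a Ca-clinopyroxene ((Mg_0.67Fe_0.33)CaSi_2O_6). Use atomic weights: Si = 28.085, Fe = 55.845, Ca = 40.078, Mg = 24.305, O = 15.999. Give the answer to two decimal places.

Molar mass of (Mg_0.67Fe_0.33)CaSi_2O_6: 0.67·24.305 + 0.33·55.845 + 1·40.078 + 2·28.085 + 6·15.999 = 226.955 g/mol.
Mass of Fe per formula unit: 0.33 × 55.845 = 18.429 g.
Weight fraction Fe = 18.429 / 226.955 = 0.0812.

8.12 weight percent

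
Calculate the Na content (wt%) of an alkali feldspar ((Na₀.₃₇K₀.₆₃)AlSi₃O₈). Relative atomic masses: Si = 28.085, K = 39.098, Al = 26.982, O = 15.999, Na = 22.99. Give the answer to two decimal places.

Molar mass of (Na₀.₃₇K₀.₆₃)AlSi₃O₈: 0.37×22.99 + 0.63×39.098 + 1×26.982 + 3×28.085 + 8×15.999 = 272.367 g/mol.
Mass of Na per formula unit: 0.37 × 22.99 = 8.506 g.
Weight fraction Na = 8.506 / 272.367 = 0.0312.

3.12 wt%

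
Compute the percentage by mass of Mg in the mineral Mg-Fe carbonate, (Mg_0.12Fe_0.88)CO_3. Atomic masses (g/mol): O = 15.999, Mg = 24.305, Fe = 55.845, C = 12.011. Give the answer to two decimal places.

2.60 weight percent

Formula mass = 0.12·24.305 + 0.88·55.845 + 1·12.011 + 3·15.999 = 112.068 g/mol, of which 2.917 g is Mg.
So Mg makes up 2.917/112.068 = 0.0260 of the mass, i.e. 2.60%.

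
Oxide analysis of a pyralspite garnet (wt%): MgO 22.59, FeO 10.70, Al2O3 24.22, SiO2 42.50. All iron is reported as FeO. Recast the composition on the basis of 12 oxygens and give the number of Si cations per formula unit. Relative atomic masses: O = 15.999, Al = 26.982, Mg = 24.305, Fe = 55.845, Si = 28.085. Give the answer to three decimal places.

MgO (M=40.304): mol = 0.56049; Mg = 0.56049, O = 0.56049.
FeO (M=71.844): mol = 0.14893; Fe = 0.14893, O = 0.14893.
Al2O3 (M=101.961): mol = 0.23754; Al = 0.47508, O = 0.71262.
SiO2 (M=60.083): mol = 0.70735; Si = 0.70735, O = 1.41470.
ΣO = 2.83674; factor = 12/ΣO = 4.23021.
Si apfu = 0.70735 × 4.23021 = 2.992.

2.992 Si apfu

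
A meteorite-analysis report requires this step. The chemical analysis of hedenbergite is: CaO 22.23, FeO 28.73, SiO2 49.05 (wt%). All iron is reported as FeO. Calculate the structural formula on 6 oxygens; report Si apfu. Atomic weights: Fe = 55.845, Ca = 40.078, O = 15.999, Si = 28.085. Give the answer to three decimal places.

22.23 wt% CaO ÷ 56.077 g/mol = 0.39642 mol, giving 0.39642 Ca and 0.39642 O.
28.73 wt% FeO ÷ 71.844 g/mol = 0.39989 mol, giving 0.39989 Fe and 0.39989 O.
49.05 wt% SiO2 ÷ 60.083 g/mol = 0.81637 mol, giving 0.81637 Si and 1.63274 O.
Oxygen sums to 2.42905; scaling by 6/2.42905 = 2.47010 puts the formula on 6 O.
Si: 0.81637 × 2.47010 = 2.017 atoms per formula unit.

2.017 Si apfu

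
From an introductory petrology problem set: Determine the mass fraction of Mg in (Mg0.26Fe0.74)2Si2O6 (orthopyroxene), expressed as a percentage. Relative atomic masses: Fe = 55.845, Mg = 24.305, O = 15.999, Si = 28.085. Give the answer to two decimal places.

Molar mass of (Mg0.26Fe0.74)2Si2O6: 0.52×24.305 + 1.48×55.845 + 2×28.085 + 6×15.999 = 247.453 g/mol.
Mass of Mg per formula unit: 0.52 × 24.305 = 12.639 g.
Weight fraction Mg = 12.639 / 247.453 = 0.0511.

5.11 weight percent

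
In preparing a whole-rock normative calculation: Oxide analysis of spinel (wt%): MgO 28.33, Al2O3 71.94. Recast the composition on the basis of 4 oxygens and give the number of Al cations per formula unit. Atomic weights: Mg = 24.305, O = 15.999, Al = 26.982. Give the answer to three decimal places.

2.002 Al apfu

MgO: 28.33/40.304 = 0.70291 mol → 0.70291 mol Mg, 0.70291 mol O.
Al2O3: 71.94/101.961 = 0.70556 mol → 1.41112 mol Al, 2.11668 mol O.
Total oxygen = 2.81959 mol. Normalization factor = 4/2.81959 = 1.41865.
Al per 4 O = 1.41112 × 1.41865 = 2.002.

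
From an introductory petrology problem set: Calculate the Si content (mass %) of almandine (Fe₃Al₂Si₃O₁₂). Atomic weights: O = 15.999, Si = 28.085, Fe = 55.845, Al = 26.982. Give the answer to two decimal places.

16.93 mass %

M(Fe₃Al₂Si₃O₁₂) = 497.742 g/mol.
Si contributes 3 × 28.085 = 84.255 g per mole.
84.255/497.742 = 0.1693 → 16.93%.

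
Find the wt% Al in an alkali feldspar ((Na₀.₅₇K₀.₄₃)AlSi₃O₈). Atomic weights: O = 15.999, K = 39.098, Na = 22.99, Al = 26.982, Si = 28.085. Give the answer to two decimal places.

10.03 mass %

Molar mass of (Na₀.₅₇K₀.₄₃)AlSi₃O₈: 0.57×22.99 + 0.43×39.098 + 1×26.982 + 3×28.085 + 8×15.999 = 269.145 g/mol.
Mass of Al per formula unit: 1 × 26.982 = 26.982 g.
Weight fraction Al = 26.982 / 269.145 = 0.1003.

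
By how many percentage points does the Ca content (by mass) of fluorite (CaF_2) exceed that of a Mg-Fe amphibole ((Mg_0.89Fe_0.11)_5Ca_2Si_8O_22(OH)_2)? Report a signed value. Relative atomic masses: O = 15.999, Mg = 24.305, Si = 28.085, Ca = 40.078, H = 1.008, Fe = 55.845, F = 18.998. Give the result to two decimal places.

M(CaF_2) = 78.074 g/mol, so wt% Ca = 40.078/78.074 × 100 = 51.33%.
M((Mg_0.89Fe_0.11)_5Ca_2Si_8O_22(OH)_2) = 829.700 g/mol, so wt% Ca = 80.156/829.700 × 100 = 9.66%.
51.33 − 9.66 = 41.67 pp.

41.67 percentage points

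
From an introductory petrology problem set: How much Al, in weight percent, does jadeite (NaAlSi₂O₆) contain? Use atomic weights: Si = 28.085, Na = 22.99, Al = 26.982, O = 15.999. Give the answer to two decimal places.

Molar mass of NaAlSi₂O₆: 1·22.99 + 1·26.982 + 2·28.085 + 6·15.999 = 202.136 g/mol.
Mass of Al per formula unit: 1 × 26.982 = 26.982 g.
Weight fraction Al = 26.982 / 202.136 = 0.1335.

13.35 weight percent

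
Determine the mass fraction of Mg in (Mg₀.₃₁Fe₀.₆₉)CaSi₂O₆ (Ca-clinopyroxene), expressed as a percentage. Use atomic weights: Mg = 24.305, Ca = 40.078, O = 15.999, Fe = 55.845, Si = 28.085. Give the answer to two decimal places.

3.16 weight percent

Formula mass = 0.31×24.305 + 0.69×55.845 + 1×40.078 + 2×28.085 + 6×15.999 = 238.310 g/mol, of which 7.535 g is Mg.
So Mg makes up 7.535/238.310 = 0.0316 of the mass, i.e. 3.16%.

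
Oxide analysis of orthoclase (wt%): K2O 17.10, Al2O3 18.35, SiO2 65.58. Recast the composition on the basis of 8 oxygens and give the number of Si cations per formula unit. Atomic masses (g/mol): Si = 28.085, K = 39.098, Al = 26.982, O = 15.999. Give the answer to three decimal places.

3.006 Si apfu

K2O: 17.10/94.195 = 0.18154 mol → 0.36308 mol K, 0.18154 mol O.
Al2O3: 18.35/101.961 = 0.17997 mol → 0.35994 mol Al, 0.53991 mol O.
SiO2: 65.58/60.083 = 1.09149 mol → 1.09149 mol Si, 2.18298 mol O.
Total oxygen = 2.90443 mol. Normalization factor = 8/2.90443 = 2.75441.
Si per 8 O = 1.09149 × 2.75441 = 3.006.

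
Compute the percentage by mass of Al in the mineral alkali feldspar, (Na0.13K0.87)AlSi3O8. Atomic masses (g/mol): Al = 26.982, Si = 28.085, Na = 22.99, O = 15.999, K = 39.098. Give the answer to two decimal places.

Formula mass = 0.13*22.99 + 0.87*39.098 + 1*26.982 + 3*28.085 + 8*15.999 = 276.233 g/mol, of which 26.982 g is Al.
So Al makes up 26.982/276.233 = 0.0977 of the mass, i.e. 9.77%.

9.77 wt%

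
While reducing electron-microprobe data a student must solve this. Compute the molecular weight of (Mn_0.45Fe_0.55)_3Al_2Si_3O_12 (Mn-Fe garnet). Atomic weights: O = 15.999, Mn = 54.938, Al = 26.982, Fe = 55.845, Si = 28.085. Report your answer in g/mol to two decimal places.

496.52 g/mol

M = 1.35(54.938) + 1.65(55.845) + 2(26.982) + 3(28.085) + 12(15.999)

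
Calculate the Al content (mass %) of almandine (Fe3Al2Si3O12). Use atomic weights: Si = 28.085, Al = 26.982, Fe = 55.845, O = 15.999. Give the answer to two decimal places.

10.84 mass %

Formula mass = 3×55.845 + 2×26.982 + 3×28.085 + 12×15.999 = 497.742 g/mol, of which 53.964 g is Al.
So Al makes up 53.964/497.742 = 0.1084 of the mass, i.e. 10.84%.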